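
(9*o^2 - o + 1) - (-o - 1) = 9*o^2 + 2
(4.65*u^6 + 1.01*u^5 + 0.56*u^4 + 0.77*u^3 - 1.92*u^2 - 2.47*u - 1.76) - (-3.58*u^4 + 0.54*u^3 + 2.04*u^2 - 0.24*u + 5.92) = 4.65*u^6 + 1.01*u^5 + 4.14*u^4 + 0.23*u^3 - 3.96*u^2 - 2.23*u - 7.68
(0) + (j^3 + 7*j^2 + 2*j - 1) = j^3 + 7*j^2 + 2*j - 1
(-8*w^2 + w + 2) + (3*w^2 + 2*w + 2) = -5*w^2 + 3*w + 4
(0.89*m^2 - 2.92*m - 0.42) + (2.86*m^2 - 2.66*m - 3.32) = 3.75*m^2 - 5.58*m - 3.74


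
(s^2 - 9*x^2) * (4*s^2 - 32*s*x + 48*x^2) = 4*s^4 - 32*s^3*x + 12*s^2*x^2 + 288*s*x^3 - 432*x^4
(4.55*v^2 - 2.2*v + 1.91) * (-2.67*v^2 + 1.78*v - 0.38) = -12.1485*v^4 + 13.973*v^3 - 10.7447*v^2 + 4.2358*v - 0.7258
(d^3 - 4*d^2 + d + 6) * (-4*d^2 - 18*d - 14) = -4*d^5 - 2*d^4 + 54*d^3 + 14*d^2 - 122*d - 84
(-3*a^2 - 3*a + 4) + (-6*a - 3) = -3*a^2 - 9*a + 1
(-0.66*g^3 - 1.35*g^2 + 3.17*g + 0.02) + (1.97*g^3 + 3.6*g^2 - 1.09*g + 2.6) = 1.31*g^3 + 2.25*g^2 + 2.08*g + 2.62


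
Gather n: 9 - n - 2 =7 - n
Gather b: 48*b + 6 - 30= 48*b - 24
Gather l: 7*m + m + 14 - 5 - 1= 8*m + 8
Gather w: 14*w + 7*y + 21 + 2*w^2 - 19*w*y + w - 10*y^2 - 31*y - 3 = 2*w^2 + w*(15 - 19*y) - 10*y^2 - 24*y + 18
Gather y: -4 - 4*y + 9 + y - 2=3 - 3*y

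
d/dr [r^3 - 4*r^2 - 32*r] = 3*r^2 - 8*r - 32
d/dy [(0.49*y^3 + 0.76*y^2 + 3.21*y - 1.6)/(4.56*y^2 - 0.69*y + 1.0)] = (2.2344*y^4 - 0.6762*y^3 - 13.692*y^2 + 16.112*y + 2.106)/(20.7936*y^4 - 6.2928*y^3 + 9.5961*y^2 - 1.38*y + 1.0)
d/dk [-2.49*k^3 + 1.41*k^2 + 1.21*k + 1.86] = -7.47*k^2 + 2.82*k + 1.21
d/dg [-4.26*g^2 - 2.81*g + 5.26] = -8.52*g - 2.81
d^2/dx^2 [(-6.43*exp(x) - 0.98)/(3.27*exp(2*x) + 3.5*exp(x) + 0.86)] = (-68.755347*exp(4*x) + 31.6751819999999*exp(3*x) + 74.846376*exp(2*x) + 18.373124*exp(x) - 1.805828)*exp(x)/(34.965783*exp(6*x) + 112.27545*exp(5*x) + 147.760182*exp(4*x) + 101.9312*exp(3*x) + 38.860476*exp(2*x) + 7.7658*exp(x) + 0.636056)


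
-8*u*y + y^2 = y*(-8*u + y)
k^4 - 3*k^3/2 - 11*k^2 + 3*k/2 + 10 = (k - 4)*(k - 1)*(k + 1)*(k + 5/2)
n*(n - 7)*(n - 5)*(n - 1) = n^4 - 13*n^3 + 47*n^2 - 35*n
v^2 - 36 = (v - 6)*(v + 6)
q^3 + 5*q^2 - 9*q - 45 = (q - 3)*(q + 3)*(q + 5)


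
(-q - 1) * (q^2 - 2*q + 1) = -q^3 + q^2 + q - 1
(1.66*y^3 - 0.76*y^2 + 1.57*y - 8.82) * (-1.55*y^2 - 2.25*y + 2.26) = -2.573*y^5 - 2.557*y^4 + 3.0281*y^3 + 8.4209*y^2 + 23.3932*y - 19.9332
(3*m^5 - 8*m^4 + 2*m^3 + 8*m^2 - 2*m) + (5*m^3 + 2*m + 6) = 3*m^5 - 8*m^4 + 7*m^3 + 8*m^2 + 6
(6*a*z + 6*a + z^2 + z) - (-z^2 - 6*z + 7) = 6*a*z + 6*a + 2*z^2 + 7*z - 7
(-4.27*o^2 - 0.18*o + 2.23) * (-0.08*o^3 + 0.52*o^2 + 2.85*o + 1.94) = 0.3416*o^5 - 2.206*o^4 - 12.4415*o^3 - 7.6372*o^2 + 6.0063*o + 4.3262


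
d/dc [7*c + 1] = 7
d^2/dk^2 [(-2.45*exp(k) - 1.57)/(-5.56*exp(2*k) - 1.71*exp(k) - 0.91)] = (75.7383199999999*exp(4*k) + 170.843788*exp(3*k) - 29.595324*exp(2*k) - 30.995896*exp(k) - 0.414232)*exp(k)/(171.879616*exp(6*k) + 158.586768*exp(5*k) + 133.168116*exp(4*k) + 56.911707*exp(3*k) + 21.795501*exp(2*k) + 4.248153*exp(k) + 0.753571)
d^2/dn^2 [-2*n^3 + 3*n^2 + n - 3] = 6 - 12*n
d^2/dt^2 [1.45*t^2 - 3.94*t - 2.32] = 2.90000000000000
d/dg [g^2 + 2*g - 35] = 2*g + 2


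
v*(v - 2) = v^2 - 2*v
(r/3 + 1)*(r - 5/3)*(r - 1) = r^3/3 + r^2/9 - 19*r/9 + 5/3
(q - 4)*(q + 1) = q^2 - 3*q - 4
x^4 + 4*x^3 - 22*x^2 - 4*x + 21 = (x - 3)*(x - 1)*(x + 1)*(x + 7)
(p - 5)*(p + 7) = p^2 + 2*p - 35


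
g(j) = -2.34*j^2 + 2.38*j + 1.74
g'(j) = 2.38 - 4.68*j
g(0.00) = 1.74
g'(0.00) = 2.38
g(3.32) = -16.15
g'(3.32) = -13.16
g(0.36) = 2.29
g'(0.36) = 0.70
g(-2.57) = -19.83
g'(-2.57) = 14.41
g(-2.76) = -22.65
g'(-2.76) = 15.30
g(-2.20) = -14.82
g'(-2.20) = 12.68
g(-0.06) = 1.59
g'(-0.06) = 2.66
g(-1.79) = -10.02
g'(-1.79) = 10.76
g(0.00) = 1.74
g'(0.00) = 2.38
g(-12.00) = -363.78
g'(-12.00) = 58.54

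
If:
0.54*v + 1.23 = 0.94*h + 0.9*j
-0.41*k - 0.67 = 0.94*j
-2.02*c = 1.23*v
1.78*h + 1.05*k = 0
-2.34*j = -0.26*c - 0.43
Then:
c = -0.07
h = 1.20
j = 0.18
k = -2.04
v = 0.11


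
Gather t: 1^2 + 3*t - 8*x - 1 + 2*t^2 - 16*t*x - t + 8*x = 2*t^2 + t*(2 - 16*x)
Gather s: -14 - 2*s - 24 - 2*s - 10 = -4*s - 48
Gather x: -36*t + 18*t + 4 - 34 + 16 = -18*t - 14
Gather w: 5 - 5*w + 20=25 - 5*w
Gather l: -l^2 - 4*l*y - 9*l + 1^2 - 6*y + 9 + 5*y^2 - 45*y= -l^2 + l*(-4*y - 9) + 5*y^2 - 51*y + 10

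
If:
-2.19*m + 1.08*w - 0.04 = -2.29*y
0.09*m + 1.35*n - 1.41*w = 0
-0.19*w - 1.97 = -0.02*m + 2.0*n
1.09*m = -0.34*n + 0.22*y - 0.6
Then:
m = -0.22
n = -0.90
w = -0.88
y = 0.22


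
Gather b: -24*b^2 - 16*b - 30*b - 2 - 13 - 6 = -24*b^2 - 46*b - 21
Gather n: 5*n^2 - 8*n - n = 5*n^2 - 9*n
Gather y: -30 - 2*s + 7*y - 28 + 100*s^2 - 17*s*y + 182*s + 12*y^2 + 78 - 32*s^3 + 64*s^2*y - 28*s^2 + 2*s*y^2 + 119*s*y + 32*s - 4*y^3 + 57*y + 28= -32*s^3 + 72*s^2 + 212*s - 4*y^3 + y^2*(2*s + 12) + y*(64*s^2 + 102*s + 64) + 48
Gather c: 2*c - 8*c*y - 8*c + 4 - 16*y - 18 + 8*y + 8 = c*(-8*y - 6) - 8*y - 6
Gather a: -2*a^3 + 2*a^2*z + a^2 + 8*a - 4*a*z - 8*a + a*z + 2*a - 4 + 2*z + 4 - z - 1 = -2*a^3 + a^2*(2*z + 1) + a*(2 - 3*z) + z - 1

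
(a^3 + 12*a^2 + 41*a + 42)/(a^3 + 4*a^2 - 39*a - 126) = (a + 2)/(a - 6)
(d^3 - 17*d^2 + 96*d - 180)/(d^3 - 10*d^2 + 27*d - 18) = (d^2 - 11*d + 30)/(d^2 - 4*d + 3)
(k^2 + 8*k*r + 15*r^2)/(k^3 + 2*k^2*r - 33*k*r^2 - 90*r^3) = 1/(k - 6*r)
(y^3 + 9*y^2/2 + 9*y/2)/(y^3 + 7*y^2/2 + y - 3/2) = y*(2*y + 3)/(2*y^2 + y - 1)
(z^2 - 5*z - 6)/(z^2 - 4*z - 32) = (-z^2 + 5*z + 6)/(-z^2 + 4*z + 32)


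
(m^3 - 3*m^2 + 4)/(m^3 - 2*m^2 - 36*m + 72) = (m^2 - m - 2)/(m^2 - 36)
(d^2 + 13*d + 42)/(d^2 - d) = (d^2 + 13*d + 42)/(d*(d - 1))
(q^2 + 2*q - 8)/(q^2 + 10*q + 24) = (q - 2)/(q + 6)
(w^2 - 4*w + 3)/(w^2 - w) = (w - 3)/w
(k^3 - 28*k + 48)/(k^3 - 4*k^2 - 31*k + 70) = (k^2 + 2*k - 24)/(k^2 - 2*k - 35)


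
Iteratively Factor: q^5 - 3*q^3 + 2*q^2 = (q - 1)*(q^4 + q^3 - 2*q^2) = (q - 1)^2*(q^3 + 2*q^2) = q*(q - 1)^2*(q^2 + 2*q) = q*(q - 1)^2*(q + 2)*(q)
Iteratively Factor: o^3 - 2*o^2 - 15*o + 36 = (o + 4)*(o^2 - 6*o + 9) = (o - 3)*(o + 4)*(o - 3)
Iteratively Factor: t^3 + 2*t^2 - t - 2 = (t + 2)*(t^2 - 1) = (t - 1)*(t + 2)*(t + 1)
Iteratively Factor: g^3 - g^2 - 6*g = (g - 3)*(g^2 + 2*g) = (g - 3)*(g + 2)*(g)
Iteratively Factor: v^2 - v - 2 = (v + 1)*(v - 2)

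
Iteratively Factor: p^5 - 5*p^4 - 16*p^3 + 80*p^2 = (p - 5)*(p^4 - 16*p^2) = (p - 5)*(p + 4)*(p^3 - 4*p^2) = (p - 5)*(p - 4)*(p + 4)*(p^2) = p*(p - 5)*(p - 4)*(p + 4)*(p)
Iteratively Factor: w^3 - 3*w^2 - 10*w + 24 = (w + 3)*(w^2 - 6*w + 8) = (w - 4)*(w + 3)*(w - 2)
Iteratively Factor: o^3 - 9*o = (o - 3)*(o^2 + 3*o) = (o - 3)*(o + 3)*(o)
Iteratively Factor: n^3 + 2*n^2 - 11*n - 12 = (n - 3)*(n^2 + 5*n + 4) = (n - 3)*(n + 4)*(n + 1)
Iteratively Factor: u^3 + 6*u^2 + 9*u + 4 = (u + 1)*(u^2 + 5*u + 4) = (u + 1)^2*(u + 4)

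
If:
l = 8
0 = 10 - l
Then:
No Solution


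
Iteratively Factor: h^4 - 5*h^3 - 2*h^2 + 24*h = (h - 3)*(h^3 - 2*h^2 - 8*h) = (h - 4)*(h - 3)*(h^2 + 2*h) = (h - 4)*(h - 3)*(h + 2)*(h)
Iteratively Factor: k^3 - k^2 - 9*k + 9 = (k - 1)*(k^2 - 9) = (k - 1)*(k + 3)*(k - 3)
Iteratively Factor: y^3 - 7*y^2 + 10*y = (y)*(y^2 - 7*y + 10) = y*(y - 5)*(y - 2)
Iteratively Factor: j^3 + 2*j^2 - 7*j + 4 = (j - 1)*(j^2 + 3*j - 4) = (j - 1)^2*(j + 4)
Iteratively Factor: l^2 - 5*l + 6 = (l - 2)*(l - 3)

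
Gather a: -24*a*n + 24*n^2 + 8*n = -24*a*n + 24*n^2 + 8*n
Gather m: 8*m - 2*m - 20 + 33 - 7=6*m + 6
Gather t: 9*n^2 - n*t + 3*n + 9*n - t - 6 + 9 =9*n^2 + 12*n + t*(-n - 1) + 3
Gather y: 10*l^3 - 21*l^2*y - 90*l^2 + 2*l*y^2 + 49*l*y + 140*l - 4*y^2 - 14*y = 10*l^3 - 90*l^2 + 140*l + y^2*(2*l - 4) + y*(-21*l^2 + 49*l - 14)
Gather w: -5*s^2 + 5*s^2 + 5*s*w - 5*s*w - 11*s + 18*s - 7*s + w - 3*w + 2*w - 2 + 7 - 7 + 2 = 0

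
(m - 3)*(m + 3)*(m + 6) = m^3 + 6*m^2 - 9*m - 54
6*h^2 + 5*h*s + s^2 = (2*h + s)*(3*h + s)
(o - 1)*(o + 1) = o^2 - 1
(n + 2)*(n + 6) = n^2 + 8*n + 12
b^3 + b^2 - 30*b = b*(b - 5)*(b + 6)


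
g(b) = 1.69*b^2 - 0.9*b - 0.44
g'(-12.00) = -41.46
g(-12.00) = 253.72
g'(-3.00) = -11.04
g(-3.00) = 17.47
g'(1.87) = 5.42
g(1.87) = 3.79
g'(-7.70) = -26.93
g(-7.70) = 106.69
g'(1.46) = 4.03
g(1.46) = 1.85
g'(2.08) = 6.13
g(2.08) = 5.00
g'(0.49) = 0.76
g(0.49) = -0.48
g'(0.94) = 2.28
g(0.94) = 0.21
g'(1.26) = 3.36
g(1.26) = 1.11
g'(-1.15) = -4.79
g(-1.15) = 2.83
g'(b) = 3.38*b - 0.9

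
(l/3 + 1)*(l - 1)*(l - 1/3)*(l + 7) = l^4/3 + 26*l^3/9 + 8*l^2/3 - 74*l/9 + 7/3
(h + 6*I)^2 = h^2 + 12*I*h - 36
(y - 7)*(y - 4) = y^2 - 11*y + 28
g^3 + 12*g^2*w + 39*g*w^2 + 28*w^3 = (g + w)*(g + 4*w)*(g + 7*w)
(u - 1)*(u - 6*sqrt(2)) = u^2 - 6*sqrt(2)*u - u + 6*sqrt(2)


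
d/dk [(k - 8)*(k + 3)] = 2*k - 5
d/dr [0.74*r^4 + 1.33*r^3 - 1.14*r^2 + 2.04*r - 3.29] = 2.96*r^3 + 3.99*r^2 - 2.28*r + 2.04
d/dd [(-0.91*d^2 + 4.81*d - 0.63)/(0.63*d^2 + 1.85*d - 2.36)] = (-4.7138*d^2 + 5.089*d - 10.1861)/(0.3969*d^4 + 2.331*d^3 + 0.448900000000001*d^2 - 8.732*d + 5.5696)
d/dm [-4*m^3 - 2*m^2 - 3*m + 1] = -12*m^2 - 4*m - 3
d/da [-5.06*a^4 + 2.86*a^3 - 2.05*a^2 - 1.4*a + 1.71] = -20.24*a^3 + 8.58*a^2 - 4.1*a - 1.4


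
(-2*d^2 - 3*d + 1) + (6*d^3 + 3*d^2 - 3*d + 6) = 6*d^3 + d^2 - 6*d + 7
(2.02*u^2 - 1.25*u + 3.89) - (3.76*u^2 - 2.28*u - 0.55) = -1.74*u^2 + 1.03*u + 4.44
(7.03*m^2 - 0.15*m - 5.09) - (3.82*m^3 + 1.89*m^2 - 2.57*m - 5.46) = -3.82*m^3 + 5.14*m^2 + 2.42*m + 0.37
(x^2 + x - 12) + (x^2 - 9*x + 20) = 2*x^2 - 8*x + 8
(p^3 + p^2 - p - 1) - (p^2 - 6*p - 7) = p^3 + 5*p + 6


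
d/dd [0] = 0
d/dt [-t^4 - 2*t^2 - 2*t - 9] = -4*t^3 - 4*t - 2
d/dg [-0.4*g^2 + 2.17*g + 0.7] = 2.17 - 0.8*g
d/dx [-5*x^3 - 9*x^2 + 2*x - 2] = -15*x^2 - 18*x + 2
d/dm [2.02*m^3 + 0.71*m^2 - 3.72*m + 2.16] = 6.06*m^2 + 1.42*m - 3.72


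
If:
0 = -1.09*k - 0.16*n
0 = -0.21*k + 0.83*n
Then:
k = 0.00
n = 0.00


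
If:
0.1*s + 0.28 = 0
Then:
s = -2.80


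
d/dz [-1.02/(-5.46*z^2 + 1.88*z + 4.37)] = (1.9176 - 11.1384*z)/(-5.46*z^2 + 1.88*z + 4.37)^2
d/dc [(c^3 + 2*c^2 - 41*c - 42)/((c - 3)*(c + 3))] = (c^4 + 14*c^2 + 48*c + 369)/(c^4 - 18*c^2 + 81)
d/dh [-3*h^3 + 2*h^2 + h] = -9*h^2 + 4*h + 1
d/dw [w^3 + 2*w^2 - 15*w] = 3*w^2 + 4*w - 15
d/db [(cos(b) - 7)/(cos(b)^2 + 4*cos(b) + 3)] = (cos(b)^2 - 14*cos(b) - 31)*sin(b)/(cos(b)^2 + 4*cos(b) + 3)^2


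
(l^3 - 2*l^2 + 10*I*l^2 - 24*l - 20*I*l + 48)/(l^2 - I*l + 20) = (l^2 + l*(-2 + 6*I) - 12*I)/(l - 5*I)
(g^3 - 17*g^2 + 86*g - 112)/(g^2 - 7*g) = g - 10 + 16/g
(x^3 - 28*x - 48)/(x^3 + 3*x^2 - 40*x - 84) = (x + 4)/(x + 7)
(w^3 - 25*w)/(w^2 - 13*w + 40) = w*(w + 5)/(w - 8)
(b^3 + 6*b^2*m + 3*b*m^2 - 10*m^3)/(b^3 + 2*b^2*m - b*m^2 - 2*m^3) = (b + 5*m)/(b + m)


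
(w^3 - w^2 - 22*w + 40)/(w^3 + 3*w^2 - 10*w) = (w - 4)/w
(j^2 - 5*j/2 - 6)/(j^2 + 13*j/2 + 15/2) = (j - 4)/(j + 5)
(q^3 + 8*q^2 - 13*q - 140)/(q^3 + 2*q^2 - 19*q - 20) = (q + 7)/(q + 1)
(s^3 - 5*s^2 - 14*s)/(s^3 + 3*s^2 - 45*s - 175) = s*(s + 2)/(s^2 + 10*s + 25)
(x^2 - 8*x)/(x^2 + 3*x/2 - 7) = 2*x*(x - 8)/(2*x^2 + 3*x - 14)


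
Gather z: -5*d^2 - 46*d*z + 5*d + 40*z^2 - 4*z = -5*d^2 + 5*d + 40*z^2 + z*(-46*d - 4)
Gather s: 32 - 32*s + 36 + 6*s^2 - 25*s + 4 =6*s^2 - 57*s + 72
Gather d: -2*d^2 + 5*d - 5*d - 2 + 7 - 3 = 2 - 2*d^2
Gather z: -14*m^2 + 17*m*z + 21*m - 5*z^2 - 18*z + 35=-14*m^2 + 21*m - 5*z^2 + z*(17*m - 18) + 35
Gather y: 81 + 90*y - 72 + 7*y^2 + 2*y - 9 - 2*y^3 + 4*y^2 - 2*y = -2*y^3 + 11*y^2 + 90*y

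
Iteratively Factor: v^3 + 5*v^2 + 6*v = (v)*(v^2 + 5*v + 6) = v*(v + 2)*(v + 3)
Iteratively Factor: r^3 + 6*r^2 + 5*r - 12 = (r + 3)*(r^2 + 3*r - 4) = (r + 3)*(r + 4)*(r - 1)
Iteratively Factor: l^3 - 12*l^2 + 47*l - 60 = (l - 3)*(l^2 - 9*l + 20) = (l - 4)*(l - 3)*(l - 5)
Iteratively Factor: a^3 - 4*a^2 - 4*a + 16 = (a - 2)*(a^2 - 2*a - 8) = (a - 4)*(a - 2)*(a + 2)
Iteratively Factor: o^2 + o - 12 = (o + 4)*(o - 3)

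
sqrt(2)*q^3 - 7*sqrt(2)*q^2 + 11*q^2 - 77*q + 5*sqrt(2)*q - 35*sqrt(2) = (q - 7)*(q + 5*sqrt(2))*(sqrt(2)*q + 1)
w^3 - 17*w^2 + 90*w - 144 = (w - 8)*(w - 6)*(w - 3)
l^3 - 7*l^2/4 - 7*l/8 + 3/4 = (l - 2)*(l - 1/2)*(l + 3/4)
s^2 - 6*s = s*(s - 6)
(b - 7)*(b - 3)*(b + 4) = b^3 - 6*b^2 - 19*b + 84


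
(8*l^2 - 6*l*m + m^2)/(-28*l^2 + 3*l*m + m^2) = (-2*l + m)/(7*l + m)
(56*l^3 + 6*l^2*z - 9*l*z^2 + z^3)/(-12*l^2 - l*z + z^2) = (-14*l^2 - 5*l*z + z^2)/(3*l + z)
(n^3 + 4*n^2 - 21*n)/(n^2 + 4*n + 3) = n*(n^2 + 4*n - 21)/(n^2 + 4*n + 3)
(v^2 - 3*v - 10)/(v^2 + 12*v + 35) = (v^2 - 3*v - 10)/(v^2 + 12*v + 35)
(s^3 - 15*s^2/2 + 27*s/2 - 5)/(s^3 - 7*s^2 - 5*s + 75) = (s^2 - 5*s/2 + 1)/(s^2 - 2*s - 15)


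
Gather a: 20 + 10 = 30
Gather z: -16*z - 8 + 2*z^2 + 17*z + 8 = 2*z^2 + z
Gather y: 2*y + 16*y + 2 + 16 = 18*y + 18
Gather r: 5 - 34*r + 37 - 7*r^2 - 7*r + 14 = -7*r^2 - 41*r + 56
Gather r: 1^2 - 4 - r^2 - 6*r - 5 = -r^2 - 6*r - 8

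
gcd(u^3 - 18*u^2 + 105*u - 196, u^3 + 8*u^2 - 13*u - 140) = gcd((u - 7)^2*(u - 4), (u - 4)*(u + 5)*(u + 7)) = u - 4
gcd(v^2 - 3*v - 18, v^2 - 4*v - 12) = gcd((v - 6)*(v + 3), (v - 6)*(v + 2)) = v - 6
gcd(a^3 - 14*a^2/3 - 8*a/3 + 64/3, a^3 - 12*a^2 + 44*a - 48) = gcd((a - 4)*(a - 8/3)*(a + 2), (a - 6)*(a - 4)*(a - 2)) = a - 4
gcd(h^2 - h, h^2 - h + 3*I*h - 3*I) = h - 1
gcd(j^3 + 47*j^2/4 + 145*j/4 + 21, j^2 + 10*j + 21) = j + 7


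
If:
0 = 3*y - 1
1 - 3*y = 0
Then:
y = 1/3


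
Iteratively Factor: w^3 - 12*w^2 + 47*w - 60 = (w - 5)*(w^2 - 7*w + 12) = (w - 5)*(w - 3)*(w - 4)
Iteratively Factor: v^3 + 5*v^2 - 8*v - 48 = (v + 4)*(v^2 + v - 12) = (v + 4)^2*(v - 3)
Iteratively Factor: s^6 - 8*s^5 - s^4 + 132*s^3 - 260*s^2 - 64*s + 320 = (s + 1)*(s^5 - 9*s^4 + 8*s^3 + 124*s^2 - 384*s + 320) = (s + 1)*(s + 4)*(s^4 - 13*s^3 + 60*s^2 - 116*s + 80) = (s - 2)*(s + 1)*(s + 4)*(s^3 - 11*s^2 + 38*s - 40) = (s - 5)*(s - 2)*(s + 1)*(s + 4)*(s^2 - 6*s + 8) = (s - 5)*(s - 2)^2*(s + 1)*(s + 4)*(s - 4)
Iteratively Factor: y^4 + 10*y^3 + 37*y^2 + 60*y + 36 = (y + 3)*(y^3 + 7*y^2 + 16*y + 12) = (y + 2)*(y + 3)*(y^2 + 5*y + 6) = (y + 2)^2*(y + 3)*(y + 3)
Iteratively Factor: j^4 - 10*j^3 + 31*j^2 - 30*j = (j - 2)*(j^3 - 8*j^2 + 15*j) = (j - 5)*(j - 2)*(j^2 - 3*j) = (j - 5)*(j - 3)*(j - 2)*(j)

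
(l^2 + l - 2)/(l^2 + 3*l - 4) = (l + 2)/(l + 4)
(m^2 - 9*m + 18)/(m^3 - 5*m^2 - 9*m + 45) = (m - 6)/(m^2 - 2*m - 15)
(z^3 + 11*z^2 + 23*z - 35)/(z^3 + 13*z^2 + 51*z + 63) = (z^2 + 4*z - 5)/(z^2 + 6*z + 9)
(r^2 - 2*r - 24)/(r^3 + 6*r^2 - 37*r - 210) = (r + 4)/(r^2 + 12*r + 35)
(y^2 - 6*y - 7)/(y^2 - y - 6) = (-y^2 + 6*y + 7)/(-y^2 + y + 6)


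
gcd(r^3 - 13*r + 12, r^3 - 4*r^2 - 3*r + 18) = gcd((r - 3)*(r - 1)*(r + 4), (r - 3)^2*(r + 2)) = r - 3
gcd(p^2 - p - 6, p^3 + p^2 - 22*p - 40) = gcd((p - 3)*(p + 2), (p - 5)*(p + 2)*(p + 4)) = p + 2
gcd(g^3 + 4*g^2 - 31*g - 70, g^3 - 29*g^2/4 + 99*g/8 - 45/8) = g - 5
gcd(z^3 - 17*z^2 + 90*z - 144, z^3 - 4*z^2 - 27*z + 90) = z^2 - 9*z + 18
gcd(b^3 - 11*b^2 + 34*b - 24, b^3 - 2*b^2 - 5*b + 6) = b - 1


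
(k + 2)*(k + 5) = k^2 + 7*k + 10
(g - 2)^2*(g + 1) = g^3 - 3*g^2 + 4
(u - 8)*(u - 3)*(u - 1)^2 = u^4 - 13*u^3 + 47*u^2 - 59*u + 24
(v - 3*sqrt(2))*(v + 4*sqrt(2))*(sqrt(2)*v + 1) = sqrt(2)*v^3 + 3*v^2 - 23*sqrt(2)*v - 24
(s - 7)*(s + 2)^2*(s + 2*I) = s^4 - 3*s^3 + 2*I*s^3 - 24*s^2 - 6*I*s^2 - 28*s - 48*I*s - 56*I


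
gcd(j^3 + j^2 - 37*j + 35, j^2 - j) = j - 1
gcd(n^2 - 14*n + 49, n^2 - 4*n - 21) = n - 7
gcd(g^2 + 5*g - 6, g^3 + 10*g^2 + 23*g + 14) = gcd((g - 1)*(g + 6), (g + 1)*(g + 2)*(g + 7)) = 1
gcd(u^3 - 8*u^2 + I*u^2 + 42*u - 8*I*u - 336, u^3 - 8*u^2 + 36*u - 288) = u^2 + u*(-8 - 6*I) + 48*I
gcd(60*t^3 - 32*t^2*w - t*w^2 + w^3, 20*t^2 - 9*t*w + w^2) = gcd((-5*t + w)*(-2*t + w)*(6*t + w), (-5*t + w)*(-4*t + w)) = 5*t - w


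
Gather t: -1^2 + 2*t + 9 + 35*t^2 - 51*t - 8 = 35*t^2 - 49*t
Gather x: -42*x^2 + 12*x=-42*x^2 + 12*x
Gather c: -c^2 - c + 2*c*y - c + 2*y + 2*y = -c^2 + c*(2*y - 2) + 4*y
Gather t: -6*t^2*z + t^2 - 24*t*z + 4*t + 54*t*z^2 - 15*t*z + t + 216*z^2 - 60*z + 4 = t^2*(1 - 6*z) + t*(54*z^2 - 39*z + 5) + 216*z^2 - 60*z + 4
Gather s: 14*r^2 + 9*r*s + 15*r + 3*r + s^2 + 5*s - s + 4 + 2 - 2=14*r^2 + 18*r + s^2 + s*(9*r + 4) + 4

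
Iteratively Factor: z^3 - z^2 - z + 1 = (z + 1)*(z^2 - 2*z + 1) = (z - 1)*(z + 1)*(z - 1)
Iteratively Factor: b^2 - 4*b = (b)*(b - 4)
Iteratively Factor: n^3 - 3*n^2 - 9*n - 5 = (n + 1)*(n^2 - 4*n - 5) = (n - 5)*(n + 1)*(n + 1)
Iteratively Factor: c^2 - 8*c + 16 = (c - 4)*(c - 4)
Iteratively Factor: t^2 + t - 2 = (t - 1)*(t + 2)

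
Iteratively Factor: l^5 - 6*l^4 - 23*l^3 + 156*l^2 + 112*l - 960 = (l - 5)*(l^4 - l^3 - 28*l^2 + 16*l + 192) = (l - 5)*(l - 4)*(l^3 + 3*l^2 - 16*l - 48) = (l - 5)*(l - 4)^2*(l^2 + 7*l + 12) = (l - 5)*(l - 4)^2*(l + 3)*(l + 4)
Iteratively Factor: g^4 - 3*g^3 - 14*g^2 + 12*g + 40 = (g - 2)*(g^3 - g^2 - 16*g - 20) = (g - 5)*(g - 2)*(g^2 + 4*g + 4) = (g - 5)*(g - 2)*(g + 2)*(g + 2)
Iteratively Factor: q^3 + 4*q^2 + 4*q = (q + 2)*(q^2 + 2*q) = (q + 2)^2*(q)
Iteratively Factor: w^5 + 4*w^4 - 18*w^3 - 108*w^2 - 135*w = (w - 5)*(w^4 + 9*w^3 + 27*w^2 + 27*w) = w*(w - 5)*(w^3 + 9*w^2 + 27*w + 27) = w*(w - 5)*(w + 3)*(w^2 + 6*w + 9) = w*(w - 5)*(w + 3)^2*(w + 3)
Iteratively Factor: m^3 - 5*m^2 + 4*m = (m)*(m^2 - 5*m + 4) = m*(m - 1)*(m - 4)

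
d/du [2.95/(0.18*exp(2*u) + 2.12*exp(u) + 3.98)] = (-1.062*exp(u) - 6.254)*exp(u)/(0.18*exp(2*u) + 2.12*exp(u) + 3.98)^2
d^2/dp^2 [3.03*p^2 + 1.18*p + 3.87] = 6.06000000000000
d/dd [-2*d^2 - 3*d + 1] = -4*d - 3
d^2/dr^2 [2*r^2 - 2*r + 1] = 4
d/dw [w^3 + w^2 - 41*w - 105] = 3*w^2 + 2*w - 41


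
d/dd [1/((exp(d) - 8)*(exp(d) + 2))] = 2*(3 - exp(d))*exp(d)/(exp(4*d) - 12*exp(3*d) + 4*exp(2*d) + 192*exp(d) + 256)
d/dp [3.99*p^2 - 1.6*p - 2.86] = 7.98*p - 1.6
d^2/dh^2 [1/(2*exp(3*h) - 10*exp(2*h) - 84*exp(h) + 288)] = ((-9*exp(2*h) + 20*exp(h) + 42)*(exp(3*h) - 5*exp(2*h) - 42*exp(h) + 144)/2 + (-3*exp(2*h) + 10*exp(h) + 42)^2*exp(h))*exp(h)/(exp(3*h) - 5*exp(2*h) - 42*exp(h) + 144)^3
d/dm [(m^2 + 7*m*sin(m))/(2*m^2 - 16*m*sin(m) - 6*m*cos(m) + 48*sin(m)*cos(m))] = 3*(-m^3*sin(m) + 5*m^3*cos(m) + 16*m^2*sin(m)^2 - 5*m^2*sin(m) - m^2*cos(m) - 15*m^2 + 56*m*sin(m)^3 + 16*m*sin(m)*cos(m) + 56*sin(m)^2*cos(m))/(2*(m - 8*sin(m))^2*(m - 3*cos(m))^2)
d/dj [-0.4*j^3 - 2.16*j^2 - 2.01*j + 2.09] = -1.2*j^2 - 4.32*j - 2.01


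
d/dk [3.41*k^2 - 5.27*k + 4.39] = 6.82*k - 5.27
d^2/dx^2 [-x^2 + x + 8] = -2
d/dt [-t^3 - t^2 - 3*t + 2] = -3*t^2 - 2*t - 3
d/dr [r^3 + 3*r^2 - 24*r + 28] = 3*r^2 + 6*r - 24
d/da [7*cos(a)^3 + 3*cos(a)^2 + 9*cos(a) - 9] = 3*(7*sin(a)^2 - 2*cos(a) - 10)*sin(a)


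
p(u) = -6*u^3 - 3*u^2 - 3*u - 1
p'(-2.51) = -101.34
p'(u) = -18*u^2 - 6*u - 3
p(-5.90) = 1144.54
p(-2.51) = 82.51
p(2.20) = -86.01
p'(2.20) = -103.32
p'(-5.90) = -594.18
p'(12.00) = -2667.00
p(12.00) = -10837.00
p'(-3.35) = -184.90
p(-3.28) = 188.29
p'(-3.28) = -176.97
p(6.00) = -1423.00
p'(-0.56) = -5.28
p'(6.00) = -687.00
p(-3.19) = 172.81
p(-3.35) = 200.95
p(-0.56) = 0.79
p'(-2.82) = -129.22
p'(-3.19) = -167.03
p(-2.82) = 118.16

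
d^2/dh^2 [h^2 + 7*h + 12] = 2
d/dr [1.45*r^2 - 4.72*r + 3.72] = 2.9*r - 4.72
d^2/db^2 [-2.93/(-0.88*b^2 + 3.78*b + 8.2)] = (4.537984*b^2 - 19.492704*b - 2.93*(1.76*b - 3.78)*(3.52*b - 7.56) - 42.28576)/(-0.88*b^2 + 3.78*b + 8.2)^3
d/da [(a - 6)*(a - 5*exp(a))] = a - (a - 6)*(5*exp(a) - 1) - 5*exp(a)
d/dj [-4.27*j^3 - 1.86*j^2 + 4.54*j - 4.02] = -12.81*j^2 - 3.72*j + 4.54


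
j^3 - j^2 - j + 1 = (j - 1)^2*(j + 1)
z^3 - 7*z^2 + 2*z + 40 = (z - 5)*(z - 4)*(z + 2)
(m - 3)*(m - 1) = m^2 - 4*m + 3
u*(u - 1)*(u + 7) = u^3 + 6*u^2 - 7*u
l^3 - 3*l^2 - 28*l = l*(l - 7)*(l + 4)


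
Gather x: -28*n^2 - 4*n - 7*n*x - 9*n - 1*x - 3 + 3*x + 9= -28*n^2 - 13*n + x*(2 - 7*n) + 6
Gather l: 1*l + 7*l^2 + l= 7*l^2 + 2*l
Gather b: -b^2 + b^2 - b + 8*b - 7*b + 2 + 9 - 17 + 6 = 0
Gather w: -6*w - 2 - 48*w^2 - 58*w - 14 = -48*w^2 - 64*w - 16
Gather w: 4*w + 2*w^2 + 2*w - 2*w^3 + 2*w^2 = -2*w^3 + 4*w^2 + 6*w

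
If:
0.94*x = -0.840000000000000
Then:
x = -0.89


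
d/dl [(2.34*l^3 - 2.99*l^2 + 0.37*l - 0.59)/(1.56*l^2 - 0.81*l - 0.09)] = (3.6504*l^4 - 3.7908*l^3 + 1.2129*l^2 + 2.379*l - 0.5112)/(2.4336*l^4 - 2.5272*l^3 + 0.3753*l^2 + 0.1458*l + 0.0081)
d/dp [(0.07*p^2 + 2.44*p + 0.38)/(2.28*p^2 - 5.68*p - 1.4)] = (-5.9608*p^2 - 1.9288*p - 1.2576)/(5.1984*p^4 - 25.9008*p^3 + 25.8784*p^2 + 15.904*p + 1.96)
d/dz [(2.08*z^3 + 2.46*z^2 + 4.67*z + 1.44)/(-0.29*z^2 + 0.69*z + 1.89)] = (-0.6032*z^4 + 2.8704*z^3 + 14.8453*z^2 + 10.134*z + 7.8327)/(0.0841*z^4 - 0.4002*z^3 - 0.6201*z^2 + 2.6082*z + 3.5721)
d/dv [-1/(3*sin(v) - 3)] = cos(v)/(3*(sin(v) - 1)^2)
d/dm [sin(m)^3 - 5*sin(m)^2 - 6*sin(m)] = (3*sin(m)^2 - 10*sin(m) - 6)*cos(m)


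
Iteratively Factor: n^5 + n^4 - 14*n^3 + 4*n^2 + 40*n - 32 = (n - 2)*(n^4 + 3*n^3 - 8*n^2 - 12*n + 16) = (n - 2)^2*(n^3 + 5*n^2 + 2*n - 8) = (n - 2)^2*(n - 1)*(n^2 + 6*n + 8) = (n - 2)^2*(n - 1)*(n + 2)*(n + 4)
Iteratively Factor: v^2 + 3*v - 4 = (v - 1)*(v + 4)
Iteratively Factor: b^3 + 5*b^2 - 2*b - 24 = (b + 3)*(b^2 + 2*b - 8) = (b - 2)*(b + 3)*(b + 4)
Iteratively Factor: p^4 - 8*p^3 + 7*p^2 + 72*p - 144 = (p + 3)*(p^3 - 11*p^2 + 40*p - 48) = (p - 3)*(p + 3)*(p^2 - 8*p + 16) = (p - 4)*(p - 3)*(p + 3)*(p - 4)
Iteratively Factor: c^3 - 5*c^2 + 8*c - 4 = (c - 2)*(c^2 - 3*c + 2) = (c - 2)*(c - 1)*(c - 2)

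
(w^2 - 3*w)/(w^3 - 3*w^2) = 1/w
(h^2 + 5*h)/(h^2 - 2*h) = (h + 5)/(h - 2)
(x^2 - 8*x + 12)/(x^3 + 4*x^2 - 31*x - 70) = (x^2 - 8*x + 12)/(x^3 + 4*x^2 - 31*x - 70)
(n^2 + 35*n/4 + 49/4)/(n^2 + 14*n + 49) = (n + 7/4)/(n + 7)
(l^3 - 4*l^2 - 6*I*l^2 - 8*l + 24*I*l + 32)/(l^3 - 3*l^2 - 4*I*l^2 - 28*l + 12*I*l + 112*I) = (l^2 - 2*l*(2 + I) + 8*I)/(l^2 - 3*l - 28)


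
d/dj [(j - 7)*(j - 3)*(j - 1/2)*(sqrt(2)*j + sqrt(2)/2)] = sqrt(2)*(8*j^3 - 60*j^2 + 83*j + 5)/2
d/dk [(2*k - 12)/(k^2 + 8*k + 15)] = 2*(k^2 + 8*k - 2*(k - 6)*(k + 4) + 15)/(k^2 + 8*k + 15)^2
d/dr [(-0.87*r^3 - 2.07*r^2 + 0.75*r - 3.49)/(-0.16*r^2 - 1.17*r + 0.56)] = (0.1392*r^4 + 2.0358*r^3 + 1.0803*r^2 - 3.4352*r - 3.6633)/(0.0256*r^4 + 0.3744*r^3 + 1.1897*r^2 - 1.3104*r + 0.3136)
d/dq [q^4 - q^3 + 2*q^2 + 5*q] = 4*q^3 - 3*q^2 + 4*q + 5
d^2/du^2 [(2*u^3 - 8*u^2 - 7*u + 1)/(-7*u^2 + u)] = 2*(397*u^3 - 147*u^2 + 21*u - 1)/(u^3*(343*u^3 - 147*u^2 + 21*u - 1))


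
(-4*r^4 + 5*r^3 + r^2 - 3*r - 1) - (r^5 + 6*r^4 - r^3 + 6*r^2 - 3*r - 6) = -r^5 - 10*r^4 + 6*r^3 - 5*r^2 + 5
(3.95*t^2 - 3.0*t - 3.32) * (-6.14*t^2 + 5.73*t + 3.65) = -24.253*t^4 + 41.0535*t^3 + 17.6123*t^2 - 29.9736*t - 12.118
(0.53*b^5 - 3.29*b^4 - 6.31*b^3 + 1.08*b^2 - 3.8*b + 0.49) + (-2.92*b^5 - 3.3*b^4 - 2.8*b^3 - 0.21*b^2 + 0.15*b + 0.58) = -2.39*b^5 - 6.59*b^4 - 9.11*b^3 + 0.87*b^2 - 3.65*b + 1.07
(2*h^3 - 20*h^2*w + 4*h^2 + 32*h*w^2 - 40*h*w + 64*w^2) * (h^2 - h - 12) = 2*h^5 - 20*h^4*w + 2*h^4 + 32*h^3*w^2 - 20*h^3*w - 28*h^3 + 32*h^2*w^2 + 280*h^2*w - 48*h^2 - 448*h*w^2 + 480*h*w - 768*w^2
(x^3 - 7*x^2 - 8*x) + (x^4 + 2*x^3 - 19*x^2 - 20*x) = x^4 + 3*x^3 - 26*x^2 - 28*x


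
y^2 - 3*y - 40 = (y - 8)*(y + 5)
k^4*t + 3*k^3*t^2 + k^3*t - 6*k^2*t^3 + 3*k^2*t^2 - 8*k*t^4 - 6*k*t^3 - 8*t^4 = (k - 2*t)*(k + t)*(k + 4*t)*(k*t + t)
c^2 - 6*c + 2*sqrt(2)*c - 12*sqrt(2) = (c - 6)*(c + 2*sqrt(2))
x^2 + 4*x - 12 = (x - 2)*(x + 6)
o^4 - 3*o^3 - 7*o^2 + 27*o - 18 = (o - 3)*(o - 2)*(o - 1)*(o + 3)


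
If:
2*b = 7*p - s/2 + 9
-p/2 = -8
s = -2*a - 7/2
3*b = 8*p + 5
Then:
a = -409/12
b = 133/3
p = 16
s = 194/3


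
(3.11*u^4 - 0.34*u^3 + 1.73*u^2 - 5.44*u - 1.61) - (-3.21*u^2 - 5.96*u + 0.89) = 3.11*u^4 - 0.34*u^3 + 4.94*u^2 + 0.52*u - 2.5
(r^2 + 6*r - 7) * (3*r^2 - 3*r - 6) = 3*r^4 + 15*r^3 - 45*r^2 - 15*r + 42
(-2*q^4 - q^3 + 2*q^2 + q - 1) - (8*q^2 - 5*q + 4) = -2*q^4 - q^3 - 6*q^2 + 6*q - 5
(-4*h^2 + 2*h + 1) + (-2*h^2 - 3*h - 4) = -6*h^2 - h - 3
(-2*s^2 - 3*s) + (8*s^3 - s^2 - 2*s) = 8*s^3 - 3*s^2 - 5*s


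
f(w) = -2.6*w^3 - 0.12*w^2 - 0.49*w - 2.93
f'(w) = -7.8*w^2 - 0.24*w - 0.49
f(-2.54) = 40.15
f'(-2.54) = -50.20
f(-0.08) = -2.89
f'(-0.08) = -0.52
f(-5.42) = 410.17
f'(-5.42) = -228.33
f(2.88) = -67.44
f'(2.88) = -65.88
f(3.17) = -88.51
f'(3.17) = -79.63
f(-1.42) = 4.97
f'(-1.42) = -15.88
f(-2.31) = 29.61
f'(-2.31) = -41.56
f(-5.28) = 379.03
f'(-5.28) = -216.67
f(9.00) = -1912.46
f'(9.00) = -634.45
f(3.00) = -75.68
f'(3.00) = -71.41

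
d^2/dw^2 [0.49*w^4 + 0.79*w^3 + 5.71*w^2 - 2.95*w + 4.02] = 5.88*w^2 + 4.74*w + 11.42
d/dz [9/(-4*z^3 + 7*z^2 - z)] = 9*(12*z^2 - 14*z + 1)/(z^2*(4*z^2 - 7*z + 1)^2)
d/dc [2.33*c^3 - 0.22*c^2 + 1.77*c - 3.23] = 6.99*c^2 - 0.44*c + 1.77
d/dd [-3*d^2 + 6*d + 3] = 6 - 6*d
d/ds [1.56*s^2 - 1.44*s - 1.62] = 3.12*s - 1.44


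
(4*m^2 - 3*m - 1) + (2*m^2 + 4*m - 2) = 6*m^2 + m - 3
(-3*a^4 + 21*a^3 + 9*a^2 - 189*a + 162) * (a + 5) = -3*a^5 + 6*a^4 + 114*a^3 - 144*a^2 - 783*a + 810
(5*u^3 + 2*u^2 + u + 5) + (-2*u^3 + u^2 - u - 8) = 3*u^3 + 3*u^2 - 3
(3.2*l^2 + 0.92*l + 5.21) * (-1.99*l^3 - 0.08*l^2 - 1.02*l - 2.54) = -6.368*l^5 - 2.0868*l^4 - 13.7055*l^3 - 9.4832*l^2 - 7.651*l - 13.2334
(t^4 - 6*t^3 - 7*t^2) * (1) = t^4 - 6*t^3 - 7*t^2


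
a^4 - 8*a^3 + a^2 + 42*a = a*(a - 7)*(a - 3)*(a + 2)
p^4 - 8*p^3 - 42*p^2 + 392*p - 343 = (p - 7)^2*(p - 1)*(p + 7)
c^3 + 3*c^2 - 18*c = c*(c - 3)*(c + 6)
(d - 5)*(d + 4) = d^2 - d - 20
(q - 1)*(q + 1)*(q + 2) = q^3 + 2*q^2 - q - 2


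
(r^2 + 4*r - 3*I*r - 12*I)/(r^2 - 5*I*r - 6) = (r + 4)/(r - 2*I)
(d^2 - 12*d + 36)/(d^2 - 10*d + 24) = (d - 6)/(d - 4)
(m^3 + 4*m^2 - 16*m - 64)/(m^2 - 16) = m + 4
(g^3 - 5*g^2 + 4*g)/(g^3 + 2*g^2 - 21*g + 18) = g*(g - 4)/(g^2 + 3*g - 18)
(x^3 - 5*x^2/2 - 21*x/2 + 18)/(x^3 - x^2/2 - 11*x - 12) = (2*x^2 + 3*x - 9)/(2*x^2 + 7*x + 6)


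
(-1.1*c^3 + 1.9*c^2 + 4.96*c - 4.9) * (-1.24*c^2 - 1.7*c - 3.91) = 1.364*c^5 - 0.486*c^4 - 5.0794*c^3 - 9.785*c^2 - 11.0636*c + 19.159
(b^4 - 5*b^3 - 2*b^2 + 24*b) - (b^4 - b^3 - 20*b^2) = -4*b^3 + 18*b^2 + 24*b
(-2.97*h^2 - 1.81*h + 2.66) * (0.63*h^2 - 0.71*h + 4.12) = -1.8711*h^4 + 0.9684*h^3 - 9.2755*h^2 - 9.3458*h + 10.9592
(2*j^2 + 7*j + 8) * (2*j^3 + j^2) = 4*j^5 + 16*j^4 + 23*j^3 + 8*j^2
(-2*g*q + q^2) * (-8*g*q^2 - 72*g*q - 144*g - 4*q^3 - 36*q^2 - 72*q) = 16*g^2*q^3 + 144*g^2*q^2 + 288*g^2*q - 4*q^5 - 36*q^4 - 72*q^3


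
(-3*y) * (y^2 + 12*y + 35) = -3*y^3 - 36*y^2 - 105*y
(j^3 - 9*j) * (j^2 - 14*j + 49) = j^5 - 14*j^4 + 40*j^3 + 126*j^2 - 441*j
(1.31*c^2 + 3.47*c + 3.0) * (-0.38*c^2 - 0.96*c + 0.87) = -0.4978*c^4 - 2.5762*c^3 - 3.3315*c^2 + 0.1389*c + 2.61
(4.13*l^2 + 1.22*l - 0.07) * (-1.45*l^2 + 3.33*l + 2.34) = -5.9885*l^4 + 11.9839*l^3 + 13.8283*l^2 + 2.6217*l - 0.1638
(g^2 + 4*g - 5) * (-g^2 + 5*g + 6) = -g^4 + g^3 + 31*g^2 - g - 30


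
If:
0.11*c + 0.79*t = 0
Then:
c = -7.18181818181818*t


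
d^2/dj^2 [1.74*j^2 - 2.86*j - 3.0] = 3.48000000000000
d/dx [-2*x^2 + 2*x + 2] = 2 - 4*x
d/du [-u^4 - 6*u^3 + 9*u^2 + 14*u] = -4*u^3 - 18*u^2 + 18*u + 14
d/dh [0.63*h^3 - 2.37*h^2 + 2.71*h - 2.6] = 1.89*h^2 - 4.74*h + 2.71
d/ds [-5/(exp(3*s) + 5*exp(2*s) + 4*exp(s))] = 5*(3*exp(2*s) + 10*exp(s) + 4)*exp(-s)/(exp(2*s) + 5*exp(s) + 4)^2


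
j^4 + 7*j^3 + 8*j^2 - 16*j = j*(j - 1)*(j + 4)^2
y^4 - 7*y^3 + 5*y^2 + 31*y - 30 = (y - 5)*(y - 3)*(y - 1)*(y + 2)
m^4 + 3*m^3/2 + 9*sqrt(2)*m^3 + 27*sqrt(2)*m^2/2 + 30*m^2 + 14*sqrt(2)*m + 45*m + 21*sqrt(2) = (m + 3/2)*(m + sqrt(2))^2*(m + 7*sqrt(2))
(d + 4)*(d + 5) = d^2 + 9*d + 20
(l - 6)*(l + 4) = l^2 - 2*l - 24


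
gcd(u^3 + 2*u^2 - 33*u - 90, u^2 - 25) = u + 5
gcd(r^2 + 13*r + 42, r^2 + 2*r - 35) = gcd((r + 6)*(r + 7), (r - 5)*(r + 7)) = r + 7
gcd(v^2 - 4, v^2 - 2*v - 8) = v + 2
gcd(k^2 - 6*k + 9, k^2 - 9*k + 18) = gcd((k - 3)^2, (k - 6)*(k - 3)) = k - 3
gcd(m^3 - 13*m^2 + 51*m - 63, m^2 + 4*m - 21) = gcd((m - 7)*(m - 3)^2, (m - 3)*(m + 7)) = m - 3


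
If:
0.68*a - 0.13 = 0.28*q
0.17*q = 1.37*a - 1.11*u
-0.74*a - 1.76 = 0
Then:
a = -2.38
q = -6.24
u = -1.98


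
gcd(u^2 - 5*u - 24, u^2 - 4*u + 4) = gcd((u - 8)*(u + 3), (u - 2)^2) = 1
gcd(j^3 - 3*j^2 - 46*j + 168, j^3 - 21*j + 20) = j - 4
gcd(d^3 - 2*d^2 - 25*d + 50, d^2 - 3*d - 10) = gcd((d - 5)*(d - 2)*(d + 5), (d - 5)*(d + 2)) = d - 5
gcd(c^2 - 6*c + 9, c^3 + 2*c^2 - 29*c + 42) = c - 3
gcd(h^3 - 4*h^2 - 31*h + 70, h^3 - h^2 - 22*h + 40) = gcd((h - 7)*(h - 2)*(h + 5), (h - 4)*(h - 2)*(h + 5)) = h^2 + 3*h - 10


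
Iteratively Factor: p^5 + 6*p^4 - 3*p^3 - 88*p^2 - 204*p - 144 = (p + 2)*(p^4 + 4*p^3 - 11*p^2 - 66*p - 72) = (p - 4)*(p + 2)*(p^3 + 8*p^2 + 21*p + 18) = (p - 4)*(p + 2)*(p + 3)*(p^2 + 5*p + 6) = (p - 4)*(p + 2)*(p + 3)^2*(p + 2)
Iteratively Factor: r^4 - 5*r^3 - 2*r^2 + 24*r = (r - 4)*(r^3 - r^2 - 6*r) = (r - 4)*(r - 3)*(r^2 + 2*r) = (r - 4)*(r - 3)*(r + 2)*(r)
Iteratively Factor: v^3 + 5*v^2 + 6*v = (v)*(v^2 + 5*v + 6) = v*(v + 2)*(v + 3)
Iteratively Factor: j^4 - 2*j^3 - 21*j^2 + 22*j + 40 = (j + 1)*(j^3 - 3*j^2 - 18*j + 40) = (j - 5)*(j + 1)*(j^2 + 2*j - 8) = (j - 5)*(j - 2)*(j + 1)*(j + 4)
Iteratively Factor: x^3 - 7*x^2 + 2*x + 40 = (x - 4)*(x^2 - 3*x - 10) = (x - 5)*(x - 4)*(x + 2)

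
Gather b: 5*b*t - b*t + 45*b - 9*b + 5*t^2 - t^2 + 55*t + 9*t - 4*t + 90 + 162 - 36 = b*(4*t + 36) + 4*t^2 + 60*t + 216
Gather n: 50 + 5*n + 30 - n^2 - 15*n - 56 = -n^2 - 10*n + 24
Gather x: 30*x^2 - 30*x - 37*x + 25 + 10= 30*x^2 - 67*x + 35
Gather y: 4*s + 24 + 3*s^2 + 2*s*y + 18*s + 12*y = 3*s^2 + 22*s + y*(2*s + 12) + 24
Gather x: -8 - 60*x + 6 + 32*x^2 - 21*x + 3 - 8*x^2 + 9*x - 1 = 24*x^2 - 72*x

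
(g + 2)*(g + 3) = g^2 + 5*g + 6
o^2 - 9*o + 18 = (o - 6)*(o - 3)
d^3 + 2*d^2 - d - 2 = (d - 1)*(d + 1)*(d + 2)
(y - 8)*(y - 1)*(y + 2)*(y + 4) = y^4 - 3*y^3 - 38*y^2 - 24*y + 64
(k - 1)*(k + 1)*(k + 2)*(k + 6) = k^4 + 8*k^3 + 11*k^2 - 8*k - 12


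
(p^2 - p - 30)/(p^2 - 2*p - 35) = (p - 6)/(p - 7)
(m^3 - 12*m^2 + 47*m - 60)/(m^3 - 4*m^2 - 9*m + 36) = (m - 5)/(m + 3)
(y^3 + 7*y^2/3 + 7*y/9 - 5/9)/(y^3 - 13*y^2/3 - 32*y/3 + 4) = (3*y^2 + 8*y + 5)/(3*(y^2 - 4*y - 12))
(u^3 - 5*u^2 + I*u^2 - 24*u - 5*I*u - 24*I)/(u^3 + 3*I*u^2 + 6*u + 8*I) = (u^2 - 5*u - 24)/(u^2 + 2*I*u + 8)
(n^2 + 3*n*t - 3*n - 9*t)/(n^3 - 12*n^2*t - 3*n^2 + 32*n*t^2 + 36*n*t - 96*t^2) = (n + 3*t)/(n^2 - 12*n*t + 32*t^2)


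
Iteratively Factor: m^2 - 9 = (m - 3)*(m + 3)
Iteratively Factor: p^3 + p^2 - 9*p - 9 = (p - 3)*(p^2 + 4*p + 3) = (p - 3)*(p + 1)*(p + 3)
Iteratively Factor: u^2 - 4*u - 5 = (u - 5)*(u + 1)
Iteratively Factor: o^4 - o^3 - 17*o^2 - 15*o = (o + 1)*(o^3 - 2*o^2 - 15*o) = (o + 1)*(o + 3)*(o^2 - 5*o) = (o - 5)*(o + 1)*(o + 3)*(o)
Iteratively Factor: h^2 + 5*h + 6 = (h + 2)*(h + 3)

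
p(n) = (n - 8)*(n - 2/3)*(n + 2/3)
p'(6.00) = 11.56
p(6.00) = -71.11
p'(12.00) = 239.56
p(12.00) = 574.22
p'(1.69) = -18.92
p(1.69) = -15.22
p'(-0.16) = 2.19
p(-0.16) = 3.42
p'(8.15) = 68.42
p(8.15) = 9.90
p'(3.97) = -16.68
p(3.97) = -61.73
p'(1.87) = -19.87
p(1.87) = -18.71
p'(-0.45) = 7.36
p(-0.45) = 2.04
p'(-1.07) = 20.11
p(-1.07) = -6.35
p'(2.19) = -21.10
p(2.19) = -25.28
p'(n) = (n - 8)*(n - 2/3) + (n - 8)*(n + 2/3) + (n - 2/3)*(n + 2/3) = 3*n^2 - 16*n - 4/9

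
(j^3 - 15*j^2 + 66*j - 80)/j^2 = j - 15 + 66/j - 80/j^2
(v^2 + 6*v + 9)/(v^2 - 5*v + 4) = (v^2 + 6*v + 9)/(v^2 - 5*v + 4)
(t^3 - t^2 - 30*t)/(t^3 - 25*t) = (t - 6)/(t - 5)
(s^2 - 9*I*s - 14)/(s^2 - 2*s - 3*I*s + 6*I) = (s^2 - 9*I*s - 14)/(s^2 - 2*s - 3*I*s + 6*I)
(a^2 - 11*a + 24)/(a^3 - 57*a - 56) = (a - 3)/(a^2 + 8*a + 7)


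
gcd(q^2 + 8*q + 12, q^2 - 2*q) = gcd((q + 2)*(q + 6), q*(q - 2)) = 1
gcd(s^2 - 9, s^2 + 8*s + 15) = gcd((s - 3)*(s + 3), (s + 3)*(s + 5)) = s + 3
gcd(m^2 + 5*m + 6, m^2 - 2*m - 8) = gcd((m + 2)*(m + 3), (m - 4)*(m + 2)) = m + 2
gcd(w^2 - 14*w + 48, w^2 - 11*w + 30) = w - 6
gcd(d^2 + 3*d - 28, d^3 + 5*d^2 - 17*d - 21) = d + 7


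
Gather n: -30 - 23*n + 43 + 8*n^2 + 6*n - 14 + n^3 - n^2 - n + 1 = n^3 + 7*n^2 - 18*n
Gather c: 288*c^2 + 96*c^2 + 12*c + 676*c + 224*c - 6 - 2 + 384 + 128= 384*c^2 + 912*c + 504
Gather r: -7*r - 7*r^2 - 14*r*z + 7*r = -7*r^2 - 14*r*z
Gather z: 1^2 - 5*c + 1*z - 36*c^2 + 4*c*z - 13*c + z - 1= -36*c^2 - 18*c + z*(4*c + 2)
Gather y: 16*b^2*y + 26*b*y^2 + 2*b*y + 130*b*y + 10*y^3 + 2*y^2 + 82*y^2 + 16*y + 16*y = 10*y^3 + y^2*(26*b + 84) + y*(16*b^2 + 132*b + 32)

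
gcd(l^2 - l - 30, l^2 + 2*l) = 1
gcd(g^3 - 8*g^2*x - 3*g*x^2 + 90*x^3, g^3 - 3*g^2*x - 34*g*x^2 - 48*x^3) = g + 3*x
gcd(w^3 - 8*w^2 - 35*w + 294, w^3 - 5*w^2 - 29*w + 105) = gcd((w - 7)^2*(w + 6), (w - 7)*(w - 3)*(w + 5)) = w - 7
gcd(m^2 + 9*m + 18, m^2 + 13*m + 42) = m + 6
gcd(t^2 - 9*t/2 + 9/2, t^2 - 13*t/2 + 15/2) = t - 3/2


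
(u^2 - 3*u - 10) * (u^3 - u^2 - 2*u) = u^5 - 4*u^4 - 9*u^3 + 16*u^2 + 20*u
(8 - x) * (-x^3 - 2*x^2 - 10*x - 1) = x^4 - 6*x^3 - 6*x^2 - 79*x - 8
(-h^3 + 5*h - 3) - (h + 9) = -h^3 + 4*h - 12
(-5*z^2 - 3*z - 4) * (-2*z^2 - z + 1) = 10*z^4 + 11*z^3 + 6*z^2 + z - 4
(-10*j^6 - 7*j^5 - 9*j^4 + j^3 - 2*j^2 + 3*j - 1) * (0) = 0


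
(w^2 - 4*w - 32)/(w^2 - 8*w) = (w + 4)/w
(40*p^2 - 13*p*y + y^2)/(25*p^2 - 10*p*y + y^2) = (-8*p + y)/(-5*p + y)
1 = 1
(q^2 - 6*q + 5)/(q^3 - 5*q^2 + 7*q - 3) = (q - 5)/(q^2 - 4*q + 3)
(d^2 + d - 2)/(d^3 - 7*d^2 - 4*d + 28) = (d - 1)/(d^2 - 9*d + 14)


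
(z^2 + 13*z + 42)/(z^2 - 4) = (z^2 + 13*z + 42)/(z^2 - 4)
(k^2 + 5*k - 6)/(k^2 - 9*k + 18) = (k^2 + 5*k - 6)/(k^2 - 9*k + 18)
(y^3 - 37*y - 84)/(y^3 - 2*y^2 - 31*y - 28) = (y + 3)/(y + 1)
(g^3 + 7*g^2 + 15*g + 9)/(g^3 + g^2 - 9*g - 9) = (g + 3)/(g - 3)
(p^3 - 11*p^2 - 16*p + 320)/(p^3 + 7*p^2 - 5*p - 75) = (p^2 - 16*p + 64)/(p^2 + 2*p - 15)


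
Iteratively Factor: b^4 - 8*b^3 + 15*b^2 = (b - 5)*(b^3 - 3*b^2) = (b - 5)*(b - 3)*(b^2) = b*(b - 5)*(b - 3)*(b)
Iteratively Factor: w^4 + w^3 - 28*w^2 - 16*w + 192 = (w - 4)*(w^3 + 5*w^2 - 8*w - 48) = (w - 4)*(w - 3)*(w^2 + 8*w + 16) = (w - 4)*(w - 3)*(w + 4)*(w + 4)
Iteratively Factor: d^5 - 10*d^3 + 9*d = (d + 3)*(d^4 - 3*d^3 - d^2 + 3*d) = d*(d + 3)*(d^3 - 3*d^2 - d + 3) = d*(d + 1)*(d + 3)*(d^2 - 4*d + 3) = d*(d - 3)*(d + 1)*(d + 3)*(d - 1)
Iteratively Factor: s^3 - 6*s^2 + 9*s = (s)*(s^2 - 6*s + 9) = s*(s - 3)*(s - 3)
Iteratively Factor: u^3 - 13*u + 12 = (u - 3)*(u^2 + 3*u - 4) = (u - 3)*(u + 4)*(u - 1)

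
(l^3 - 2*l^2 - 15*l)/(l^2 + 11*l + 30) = l*(l^2 - 2*l - 15)/(l^2 + 11*l + 30)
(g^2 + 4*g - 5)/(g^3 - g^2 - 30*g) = (g - 1)/(g*(g - 6))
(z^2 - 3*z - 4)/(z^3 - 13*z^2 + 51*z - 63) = (z^2 - 3*z - 4)/(z^3 - 13*z^2 + 51*z - 63)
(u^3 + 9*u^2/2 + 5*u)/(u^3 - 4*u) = (u + 5/2)/(u - 2)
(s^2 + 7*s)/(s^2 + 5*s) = (s + 7)/(s + 5)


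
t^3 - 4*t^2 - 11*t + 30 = (t - 5)*(t - 2)*(t + 3)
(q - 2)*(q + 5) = q^2 + 3*q - 10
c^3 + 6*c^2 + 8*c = c*(c + 2)*(c + 4)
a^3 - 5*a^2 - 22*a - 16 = (a - 8)*(a + 1)*(a + 2)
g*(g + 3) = g^2 + 3*g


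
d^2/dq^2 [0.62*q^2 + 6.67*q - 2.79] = 1.24000000000000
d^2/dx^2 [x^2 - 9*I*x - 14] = 2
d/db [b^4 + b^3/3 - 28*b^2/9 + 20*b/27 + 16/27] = 4*b^3 + b^2 - 56*b/9 + 20/27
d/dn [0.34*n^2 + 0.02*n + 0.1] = 0.68*n + 0.02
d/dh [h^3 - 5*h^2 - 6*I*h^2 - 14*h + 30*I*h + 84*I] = 3*h^2 - 10*h - 12*I*h - 14 + 30*I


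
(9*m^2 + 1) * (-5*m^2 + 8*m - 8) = -45*m^4 + 72*m^3 - 77*m^2 + 8*m - 8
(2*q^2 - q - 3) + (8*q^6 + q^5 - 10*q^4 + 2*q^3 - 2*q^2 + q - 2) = 8*q^6 + q^5 - 10*q^4 + 2*q^3 - 5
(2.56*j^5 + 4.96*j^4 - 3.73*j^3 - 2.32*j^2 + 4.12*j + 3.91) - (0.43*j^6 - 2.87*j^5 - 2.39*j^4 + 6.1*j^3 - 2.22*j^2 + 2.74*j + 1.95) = -0.43*j^6 + 5.43*j^5 + 7.35*j^4 - 9.83*j^3 - 0.0999999999999996*j^2 + 1.38*j + 1.96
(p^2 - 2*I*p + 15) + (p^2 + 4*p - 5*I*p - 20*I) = 2*p^2 + 4*p - 7*I*p + 15 - 20*I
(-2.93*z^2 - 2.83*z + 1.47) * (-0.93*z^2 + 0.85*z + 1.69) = 2.7249*z^4 + 0.1414*z^3 - 8.7243*z^2 - 3.5332*z + 2.4843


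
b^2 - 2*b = b*(b - 2)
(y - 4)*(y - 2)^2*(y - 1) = y^4 - 9*y^3 + 28*y^2 - 36*y + 16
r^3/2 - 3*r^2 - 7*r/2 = r*(r/2 + 1/2)*(r - 7)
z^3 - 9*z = z*(z - 3)*(z + 3)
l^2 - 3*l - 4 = (l - 4)*(l + 1)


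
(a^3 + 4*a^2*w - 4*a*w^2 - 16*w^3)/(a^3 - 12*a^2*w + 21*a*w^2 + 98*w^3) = (a^2 + 2*a*w - 8*w^2)/(a^2 - 14*a*w + 49*w^2)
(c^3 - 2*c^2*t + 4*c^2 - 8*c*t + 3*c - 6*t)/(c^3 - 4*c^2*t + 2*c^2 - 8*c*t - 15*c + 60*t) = (c^3 - 2*c^2*t + 4*c^2 - 8*c*t + 3*c - 6*t)/(c^3 - 4*c^2*t + 2*c^2 - 8*c*t - 15*c + 60*t)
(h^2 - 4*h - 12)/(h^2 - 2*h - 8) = (h - 6)/(h - 4)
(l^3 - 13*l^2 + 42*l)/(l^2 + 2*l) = (l^2 - 13*l + 42)/(l + 2)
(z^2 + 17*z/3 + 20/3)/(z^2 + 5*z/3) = (z + 4)/z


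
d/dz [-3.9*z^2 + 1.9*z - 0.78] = 1.9 - 7.8*z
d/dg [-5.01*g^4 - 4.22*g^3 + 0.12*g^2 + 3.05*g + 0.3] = -20.04*g^3 - 12.66*g^2 + 0.24*g + 3.05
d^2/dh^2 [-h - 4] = 0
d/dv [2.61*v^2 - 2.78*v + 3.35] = 5.22*v - 2.78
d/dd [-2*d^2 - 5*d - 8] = -4*d - 5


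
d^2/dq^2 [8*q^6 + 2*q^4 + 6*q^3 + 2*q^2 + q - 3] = 240*q^4 + 24*q^2 + 36*q + 4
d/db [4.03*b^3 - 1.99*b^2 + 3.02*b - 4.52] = 12.09*b^2 - 3.98*b + 3.02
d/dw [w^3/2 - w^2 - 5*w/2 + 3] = 3*w^2/2 - 2*w - 5/2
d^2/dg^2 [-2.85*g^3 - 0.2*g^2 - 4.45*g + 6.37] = -17.1*g - 0.4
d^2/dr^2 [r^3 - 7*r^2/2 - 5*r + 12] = 6*r - 7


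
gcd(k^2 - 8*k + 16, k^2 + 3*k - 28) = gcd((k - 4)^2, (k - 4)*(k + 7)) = k - 4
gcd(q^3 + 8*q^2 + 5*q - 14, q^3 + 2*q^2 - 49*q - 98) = q^2 + 9*q + 14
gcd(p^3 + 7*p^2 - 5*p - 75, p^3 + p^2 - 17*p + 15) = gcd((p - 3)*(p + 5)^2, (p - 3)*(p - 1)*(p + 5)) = p^2 + 2*p - 15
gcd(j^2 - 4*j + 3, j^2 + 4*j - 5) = j - 1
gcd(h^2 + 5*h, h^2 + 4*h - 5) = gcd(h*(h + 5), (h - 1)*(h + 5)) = h + 5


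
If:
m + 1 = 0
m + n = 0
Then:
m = -1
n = 1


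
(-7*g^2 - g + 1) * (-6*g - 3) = 42*g^3 + 27*g^2 - 3*g - 3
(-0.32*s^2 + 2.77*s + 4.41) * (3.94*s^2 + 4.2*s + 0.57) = -1.2608*s^4 + 9.5698*s^3 + 28.827*s^2 + 20.1009*s + 2.5137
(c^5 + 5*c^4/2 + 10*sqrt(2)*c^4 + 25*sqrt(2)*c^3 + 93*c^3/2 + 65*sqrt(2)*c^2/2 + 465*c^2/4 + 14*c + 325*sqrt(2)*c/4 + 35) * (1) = c^5 + 5*c^4/2 + 10*sqrt(2)*c^4 + 25*sqrt(2)*c^3 + 93*c^3/2 + 65*sqrt(2)*c^2/2 + 465*c^2/4 + 14*c + 325*sqrt(2)*c/4 + 35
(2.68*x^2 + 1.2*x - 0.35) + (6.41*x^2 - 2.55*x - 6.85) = 9.09*x^2 - 1.35*x - 7.2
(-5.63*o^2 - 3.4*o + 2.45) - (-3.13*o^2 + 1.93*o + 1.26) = -2.5*o^2 - 5.33*o + 1.19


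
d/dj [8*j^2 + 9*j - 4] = 16*j + 9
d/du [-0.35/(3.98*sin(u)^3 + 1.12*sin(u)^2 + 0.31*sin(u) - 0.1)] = (4.179*sin(u)^2 + 0.784*sin(u) + 0.1085)*cos(u)/(3.98*sin(u)^3 + 1.12*sin(u)^2 + 0.31*sin(u) - 0.1)^2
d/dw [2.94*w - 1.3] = 2.94000000000000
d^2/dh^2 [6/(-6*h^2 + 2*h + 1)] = 24*(-18*h^2 + 6*h + 2*(6*h - 1)^2 + 3)/(-6*h^2 + 2*h + 1)^3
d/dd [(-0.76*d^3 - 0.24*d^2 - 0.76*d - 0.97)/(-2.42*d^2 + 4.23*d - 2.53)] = (1.8392*d^4 - 6.4296*d^3 + 2.914*d^2 - 3.4804*d + 6.0259)/(5.8564*d^4 - 20.4732*d^3 + 30.1381*d^2 - 21.4038*d + 6.4009)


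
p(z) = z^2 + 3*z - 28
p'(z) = 2*z + 3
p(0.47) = -26.37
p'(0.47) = 3.94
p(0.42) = -26.56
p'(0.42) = 3.84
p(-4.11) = -23.44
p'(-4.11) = -5.22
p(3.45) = -5.75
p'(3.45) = 9.90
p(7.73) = 54.94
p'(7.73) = 18.46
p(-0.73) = -29.66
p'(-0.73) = 1.54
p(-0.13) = -28.37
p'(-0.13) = 2.74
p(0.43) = -26.53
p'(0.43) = 3.86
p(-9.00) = 26.00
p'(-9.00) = -15.00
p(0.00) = -28.00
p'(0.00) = 3.00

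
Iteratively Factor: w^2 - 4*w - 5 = (w - 5)*(w + 1)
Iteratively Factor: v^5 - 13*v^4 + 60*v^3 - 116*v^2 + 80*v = (v)*(v^4 - 13*v^3 + 60*v^2 - 116*v + 80) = v*(v - 2)*(v^3 - 11*v^2 + 38*v - 40) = v*(v - 4)*(v - 2)*(v^2 - 7*v + 10) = v*(v - 5)*(v - 4)*(v - 2)*(v - 2)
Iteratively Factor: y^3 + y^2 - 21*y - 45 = (y + 3)*(y^2 - 2*y - 15) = (y + 3)^2*(y - 5)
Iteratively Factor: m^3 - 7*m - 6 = (m - 3)*(m^2 + 3*m + 2) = (m - 3)*(m + 2)*(m + 1)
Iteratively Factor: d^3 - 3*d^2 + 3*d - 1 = (d - 1)*(d^2 - 2*d + 1) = (d - 1)^2*(d - 1)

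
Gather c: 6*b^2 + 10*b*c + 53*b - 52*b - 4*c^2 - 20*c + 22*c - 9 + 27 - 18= 6*b^2 + b - 4*c^2 + c*(10*b + 2)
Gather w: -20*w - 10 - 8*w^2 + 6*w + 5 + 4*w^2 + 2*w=-4*w^2 - 12*w - 5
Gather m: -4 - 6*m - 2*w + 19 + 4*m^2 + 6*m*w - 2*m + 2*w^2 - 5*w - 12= 4*m^2 + m*(6*w - 8) + 2*w^2 - 7*w + 3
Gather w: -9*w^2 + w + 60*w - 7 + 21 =-9*w^2 + 61*w + 14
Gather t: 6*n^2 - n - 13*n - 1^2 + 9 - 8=6*n^2 - 14*n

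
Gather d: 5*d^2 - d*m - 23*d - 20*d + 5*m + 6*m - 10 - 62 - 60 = 5*d^2 + d*(-m - 43) + 11*m - 132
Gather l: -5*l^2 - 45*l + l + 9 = -5*l^2 - 44*l + 9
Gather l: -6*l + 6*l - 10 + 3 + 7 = 0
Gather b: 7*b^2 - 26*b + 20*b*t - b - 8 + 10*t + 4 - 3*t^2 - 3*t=7*b^2 + b*(20*t - 27) - 3*t^2 + 7*t - 4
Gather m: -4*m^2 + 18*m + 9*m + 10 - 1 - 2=-4*m^2 + 27*m + 7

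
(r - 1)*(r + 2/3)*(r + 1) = r^3 + 2*r^2/3 - r - 2/3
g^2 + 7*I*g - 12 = (g + 3*I)*(g + 4*I)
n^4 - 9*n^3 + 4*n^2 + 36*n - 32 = (n - 8)*(n - 2)*(n - 1)*(n + 2)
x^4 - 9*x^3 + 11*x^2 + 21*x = x*(x - 7)*(x - 3)*(x + 1)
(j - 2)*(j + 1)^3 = j^4 + j^3 - 3*j^2 - 5*j - 2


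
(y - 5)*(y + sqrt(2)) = y^2 - 5*y + sqrt(2)*y - 5*sqrt(2)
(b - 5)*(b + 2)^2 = b^3 - b^2 - 16*b - 20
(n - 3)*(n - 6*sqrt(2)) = n^2 - 6*sqrt(2)*n - 3*n + 18*sqrt(2)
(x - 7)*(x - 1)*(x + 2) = x^3 - 6*x^2 - 9*x + 14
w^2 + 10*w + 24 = (w + 4)*(w + 6)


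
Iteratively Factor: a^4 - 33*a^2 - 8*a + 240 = (a - 3)*(a^3 + 3*a^2 - 24*a - 80) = (a - 3)*(a + 4)*(a^2 - a - 20) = (a - 3)*(a + 4)^2*(a - 5)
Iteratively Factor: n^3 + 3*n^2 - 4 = (n + 2)*(n^2 + n - 2) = (n + 2)^2*(n - 1)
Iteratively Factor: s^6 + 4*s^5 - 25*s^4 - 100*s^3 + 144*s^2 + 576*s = (s + 4)*(s^5 - 25*s^3 + 144*s) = (s - 4)*(s + 4)*(s^4 + 4*s^3 - 9*s^2 - 36*s) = (s - 4)*(s - 3)*(s + 4)*(s^3 + 7*s^2 + 12*s) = (s - 4)*(s - 3)*(s + 4)^2*(s^2 + 3*s) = s*(s - 4)*(s - 3)*(s + 4)^2*(s + 3)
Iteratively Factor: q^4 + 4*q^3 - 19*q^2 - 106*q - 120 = (q + 3)*(q^3 + q^2 - 22*q - 40) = (q + 3)*(q + 4)*(q^2 - 3*q - 10) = (q - 5)*(q + 3)*(q + 4)*(q + 2)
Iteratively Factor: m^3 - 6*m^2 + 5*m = (m)*(m^2 - 6*m + 5) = m*(m - 1)*(m - 5)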